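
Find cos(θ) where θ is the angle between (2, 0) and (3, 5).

With u = (2, 0), v = (3, 5):
u·v = 2·3 + 0·5 = 6 + 0 = 6.
|u| = √(2² + 0²) = √4, |v| = √(3² + 5²) = √34, so |u||v| = √(4·34) = √136.
cos θ = (u·v)/(|u||v|) = 6/√136 ≈ 0.5145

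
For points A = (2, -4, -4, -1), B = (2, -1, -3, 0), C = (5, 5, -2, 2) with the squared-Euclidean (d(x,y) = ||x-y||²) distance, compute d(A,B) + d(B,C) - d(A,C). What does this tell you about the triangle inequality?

d(A,B) = 0² + 3² + 1² + 1² = 11, d(B,C) = 3² + 6² + 1² + 2² = 50, d(A,C) = 3² + 9² + 2² + 3² = 103.
d(A,B) + d(B,C) - d(A,C) = 11 + 50 - 103 = 61 - 103 = -42. This is < 0, so the triangle inequality FAILS for these points (squared-Euclidean is not a metric).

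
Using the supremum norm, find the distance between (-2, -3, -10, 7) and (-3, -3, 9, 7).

max(|x_i - y_i|) = max(|-2 - (-3)|, |-3 - (-3)|, |-10 - 9|, |7 - 7|) = max(1, 0, 19, 0) = 19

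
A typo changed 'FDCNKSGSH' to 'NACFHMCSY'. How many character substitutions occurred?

Differing positions: 1, 2, 4, 5, 6, 7, 9. Hamming distance = 7.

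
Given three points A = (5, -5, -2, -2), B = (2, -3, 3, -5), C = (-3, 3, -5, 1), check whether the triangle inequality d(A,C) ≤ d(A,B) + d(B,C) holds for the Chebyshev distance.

d(A,B) = max(3, 2, 5, 3) = 5, d(B,C) = max(5, 6, 8, 6) = 8, d(A,C) = max(8, 8, 3, 3) = 8.
d(A,C) = 8 ≤ 5 + 8 = 13. Triangle inequality is satisfied.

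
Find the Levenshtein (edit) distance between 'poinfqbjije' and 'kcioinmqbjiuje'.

Let D[i][j] be the edit distance between the first i characters of 'poinfqbjije' and the first j characters of 'kcioinmqbjiuje', with D[i][0] = i, D[0][j] = j, and D[i][j] = D[i-1][j-1] if the characters match, else 1 + min(D[i-1][j], D[i][j-1], D[i-1][j-1]). Filling the table (rows: prefixes of 'poinfqbjije', columns: prefixes of 'kcioinmqbjiuje'):
     ε  k  c  i  o  i  n  m  q  b  j  i  u  j  e
  ε  0  1  2  3  4  5  6  7  8  9 10 11 12 13 14
  p  1  1  2  3  4  5  6  7  8  9 10 11 12 13 14
  o  2  2  2  3  3  4  5  6  7  8  9 10 11 12 13
  i  3  3  3  2  3  3  4  5  6  7  8  9 10 11 12
  n  4  4  4  3  3  4  3  4  5  6  7  8  9 10 11
  f  5  5  5  4  4  4  4  4  5  6  7  8  9 10 11
  q  6  6  6  5  5  5  5  5  4  5  6  7  8  9 10
  b  7  7  7  6  6  6  6  6  5  4  5  6  7  8  9
  j  8  8  8  7  7  7  7  7  6  5  4  5  6  7  8
  i  9  9  9  8  8  7  8  8  7  6  5  4  5  6  7
  j 10 10 10  9  9  8  8  9  8  7  6  5  5  5  6
  e 11 11 11 10 10  9  9  9  9  8  7  6  6  6  5
The bottom-right entry gives D[11][14] = 5, so no sequence of fewer than 5 edits works. Backtracking through the table gives one optimal edit sequence (5 edits):
  poinfqbjije → kpoinfqbjije (ins k @1)
  kpoinfqbjije → kcpoinfqbjije (ins c @2)
  kcpoinfqbjije → kcioinfqbjije (sub p→i @3)
  kcioinfqbjije → kcioinmqbjije (sub f→m @7)
  kcioinmqbjije → kcioinmqbjiuje (ins u @12)
Edit distance = 5.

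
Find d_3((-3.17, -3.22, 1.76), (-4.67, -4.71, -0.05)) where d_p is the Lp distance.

(Σ|x_i - y_i|^3)^(1/3) = (|-3.17 - (-4.67)|^3 + |-3.22 - (-4.71)|^3 + |1.76 - (-0.05)|^3)^(1/3)
= (1.5^3 + 1.49^3 + 1.81^3)^(1/3) ≈ (3.375 + 3.3079 + 5.9297)^(1/3) = (12.6126)^(1/3) ≈ 2.3277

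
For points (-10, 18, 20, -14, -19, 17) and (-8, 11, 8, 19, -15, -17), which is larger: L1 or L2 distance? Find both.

L1 = |-10 - (-8)| + |18 - 11| + |20 - 8| + |-14 - 19| + |-19 - (-15)| + |17 - (-17)| = 2 + 7 + 12 + 33 + 4 + 34 = 92
L2 = √(2² + 7² + 12² + 33² + 4² + 34²) = √2458 ≈ 49.5782
L1 ≥ L2 always (equality iff movement is along one axis); L1 > L2 here.
Ratio L1/L2 = 92/√2458 ≈ 1.8557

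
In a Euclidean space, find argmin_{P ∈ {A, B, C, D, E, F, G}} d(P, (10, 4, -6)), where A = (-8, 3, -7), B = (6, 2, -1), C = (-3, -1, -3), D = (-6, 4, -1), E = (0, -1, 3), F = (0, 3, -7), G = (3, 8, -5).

Distances: d(A) ≈ 18.0555, d(B) ≈ 6.7082, d(C) ≈ 14.2478, d(D) ≈ 16.7631, d(E) ≈ 14.3527, d(F) ≈ 10.0995, d(G) ≈ 8.124. Nearest: B = (6, 2, -1) with distance 6.7082.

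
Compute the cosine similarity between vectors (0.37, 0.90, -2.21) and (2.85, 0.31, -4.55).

With u = (0.37, 0.90, -2.21), v = (2.85, 0.31, -4.55):
u·v = 0.37·2.85 + 0.9·0.31 + (-2.21)·(-4.55) = 1.0545 + 0.279 + 10.0555 = 11.389.
|u| = √(0.37² + 0.9² + (-2.21)²) = √(0.1369 + 0.81 + 4.8841) = √5.831, |v| = √(2.85² + 0.31² + (-4.55)²) = √(8.1225 + 0.0961 + 20.7025) = √28.9211.
cos θ = (u·v)/(|u||v|) = 11.389/(√5.831·√28.9211) ≈ 0.877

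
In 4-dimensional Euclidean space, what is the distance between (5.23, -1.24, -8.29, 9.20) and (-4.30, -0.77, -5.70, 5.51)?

√(Σ(x_i - y_i)²) = √((5.23 - (-4.3))² + (-1.24 - (-0.77))² + (-8.29 - (-5.7))² + (9.2 - 5.51)²)
= √(9.53² + (-0.47)² + (-2.59)² + 3.69²) = √(90.8209 + 0.2209 + 6.7081 + 13.6161) = √111.366 ≈ 10.553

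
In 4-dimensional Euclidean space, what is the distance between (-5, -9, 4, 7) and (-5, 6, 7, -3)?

√(Σ(x_i - y_i)²) = √((-5 - (-5))² + (-9 - 6)² + (4 - 7)² + (7 - (-3))²)
= √(0² + (-15)² + (-3)² + 10²) = √(0 + 225 + 9 + 100) = √334 ≈ 18.2757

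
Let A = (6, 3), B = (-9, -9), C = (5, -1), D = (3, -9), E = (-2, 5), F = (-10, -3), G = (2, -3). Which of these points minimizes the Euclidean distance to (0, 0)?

Distances: d(A) ≈ 6.7082, d(B) ≈ 12.7279, d(C) ≈ 5.099, d(D) ≈ 9.4868, d(E) ≈ 5.3852, d(F) ≈ 10.4403, d(G) ≈ 3.6056. Nearest: G = (2, -3) with distance 3.6056.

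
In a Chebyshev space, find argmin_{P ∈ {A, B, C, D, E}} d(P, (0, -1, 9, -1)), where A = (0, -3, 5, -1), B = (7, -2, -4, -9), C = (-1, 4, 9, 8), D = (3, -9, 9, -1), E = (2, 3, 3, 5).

Distances: d(A) = 4, d(B) = 13, d(C) = 9, d(D) = 8, d(E) = 6. Nearest: A = (0, -3, 5, -1) with distance 4.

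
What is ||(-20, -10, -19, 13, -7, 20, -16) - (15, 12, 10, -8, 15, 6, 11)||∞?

max(|x_i - y_i|) = max(|-20 - 15|, |-10 - 12|, |-19 - 10|, |13 - (-8)|, |-7 - 15|, |20 - 6|, |-16 - 11|) = max(35, 22, 29, 21, 22, 14, 27) = 35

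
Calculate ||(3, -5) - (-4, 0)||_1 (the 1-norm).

Σ|x_i - y_i| = |3 - (-4)| + |-5 - 0| = 7 + 5 = 12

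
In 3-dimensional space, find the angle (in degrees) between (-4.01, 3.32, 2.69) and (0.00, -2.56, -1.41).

With u = (-4.01, 3.32, 2.69), v = (0.00, -2.56, -1.41):
u·v = (-4.01)·0 + 3.32·(-2.56) + 2.69·(-1.41) = 0 + (-8.4992) + (-3.7929) = -12.2921.
|u| = √((-4.01)² + 3.32² + 2.69²) = √(16.0801 + 11.0224 + 7.2361) = √34.3386, |v| = √(0² + (-2.56)² + (-1.41)²) = √(0 + 6.5536 + 1.9881) = √8.5417.
cos θ = (u·v)/(|u||v|) = -12.2921/(√34.3386·√8.5417) ≈ -0.717733
θ = arccos(-0.717733) ≈ 135.87°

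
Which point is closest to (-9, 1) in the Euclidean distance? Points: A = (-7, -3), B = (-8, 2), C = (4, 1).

Distances: d(A) ≈ 4.4721, d(B) ≈ 1.4142, d(C) = 13. Nearest: B = (-8, 2) with distance 1.4142.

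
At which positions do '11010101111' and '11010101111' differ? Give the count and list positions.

Differing positions: none. Hamming distance = 0.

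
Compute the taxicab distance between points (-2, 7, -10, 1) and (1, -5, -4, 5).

Σ|x_i - y_i| = |-2 - 1| + |7 - (-5)| + |-10 - (-4)| + |1 - 5| = 3 + 12 + 6 + 4 = 25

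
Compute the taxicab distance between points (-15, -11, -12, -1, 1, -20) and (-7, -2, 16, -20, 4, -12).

Σ|x_i - y_i| = |-15 - (-7)| + |-11 - (-2)| + |-12 - 16| + |-1 - (-20)| + |1 - 4| + |-20 - (-12)| = 8 + 9 + 28 + 19 + 3 + 8 = 75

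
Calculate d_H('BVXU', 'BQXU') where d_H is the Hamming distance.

Differing positions: 2. Hamming distance = 1.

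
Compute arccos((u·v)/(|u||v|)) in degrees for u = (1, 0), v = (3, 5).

With u = (1, 0), v = (3, 5):
u·v = 1·3 + 0·5 = 3 + 0 = 3.
|u| = √(1² + 0²) = √1, |v| = √(3² + 5²) = √34, so |u||v| = √(1·34) = √34.
cos θ = (u·v)/(|u||v|) = 3/√34 ≈ 0.514496
θ = arccos(0.514496) ≈ 59.04°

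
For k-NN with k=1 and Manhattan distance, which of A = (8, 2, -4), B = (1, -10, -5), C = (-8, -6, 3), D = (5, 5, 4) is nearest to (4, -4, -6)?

Distances: d(A) = 12, d(B) = 10, d(C) = 23, d(D) = 20. Nearest: B = (1, -10, -5) with distance 10.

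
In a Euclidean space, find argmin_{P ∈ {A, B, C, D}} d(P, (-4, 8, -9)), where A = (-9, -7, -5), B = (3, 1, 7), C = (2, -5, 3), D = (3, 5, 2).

Distances: d(A) ≈ 16.3095, d(B) ≈ 18.8149, d(C) ≈ 18.6815, d(D) ≈ 13.3791. Nearest: D = (3, 5, 2) with distance 13.3791.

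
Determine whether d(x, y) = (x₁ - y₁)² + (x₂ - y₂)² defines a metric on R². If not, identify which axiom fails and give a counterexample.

No. The squared Euclidean distance fails the triangle inequality. Counterexample: x = (0, 0), y = (3, 2), z = (6, 4). d(x,z) = 6² + 4² = 52, but d(x,y) + d(y,z) = (3² + 2²) + (3² + 2²) = 13 + 13 = 26. Since 52 > 26, the triangle inequality is violated. (Note: √d, the ordinary Euclidean distance, IS a metric.)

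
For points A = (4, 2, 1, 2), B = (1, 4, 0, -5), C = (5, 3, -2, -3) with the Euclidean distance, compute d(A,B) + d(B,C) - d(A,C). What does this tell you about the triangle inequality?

d(A,B) = √(3² + 2² + 1² + 7²) = √63 ≈ 7.9373, d(B,C) = √(4² + 1² + 2² + 2²) = √25 = 5, d(A,C) = √(1² + 1² + 3² + 5²) = √36 = 6.
d(A,B) + d(B,C) - d(A,C) = 7.9373 + 5 - 6 = 12.9373 - 6 = 6.9373 (to 4 decimal places). This is ≥ 0, so the triangle inequality holds for these points.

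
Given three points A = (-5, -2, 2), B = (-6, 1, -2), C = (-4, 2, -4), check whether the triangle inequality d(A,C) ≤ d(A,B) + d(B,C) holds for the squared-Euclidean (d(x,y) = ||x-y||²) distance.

d(A,B) = 1² + 3² + 4² = 26, d(B,C) = 2² + 1² + 2² = 9, d(A,C) = 1² + 4² + 6² = 53.
d(A,C) = 53 > 26 + 9 = 35. Triangle inequality is VIOLATED. (Squared-Euclidean is not a metric — this is a counterexample.)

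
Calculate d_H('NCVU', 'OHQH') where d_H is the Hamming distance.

Differing positions: 1, 2, 3, 4. Hamming distance = 4.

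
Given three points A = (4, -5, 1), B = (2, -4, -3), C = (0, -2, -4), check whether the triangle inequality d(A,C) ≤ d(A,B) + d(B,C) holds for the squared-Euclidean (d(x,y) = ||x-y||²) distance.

d(A,B) = 2² + 1² + 4² = 21, d(B,C) = 2² + 2² + 1² = 9, d(A,C) = 4² + 3² + 5² = 50.
d(A,C) = 50 > 21 + 9 = 30. Triangle inequality is VIOLATED. (Squared-Euclidean is not a metric — this is a counterexample.)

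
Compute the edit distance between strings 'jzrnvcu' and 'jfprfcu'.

Let D[i][j] be the edit distance between the first i characters of 'jzrnvcu' and the first j characters of 'jfprfcu', with D[i][0] = i, D[0][j] = j, and D[i][j] = D[i-1][j-1] if the characters match, else 1 + min(D[i-1][j], D[i][j-1], D[i-1][j-1]). Filling the table (rows: prefixes of 'jzrnvcu', columns: prefixes of 'jfprfcu'):
     ε  j  f  p  r  f  c  u
  ε  0  1  2  3  4  5  6  7
  j  1  0  1  2  3  4  5  6
  z  2  1  1  2  3  4  5  6
  r  3  2  2  2  2  3  4  5
  n  4  3  3  3  3  3  4  5
  v  5  4  4  4  4  4  4  5
  c  6  5  5  5  5  5  4  5
  u  7  6  6  6  6  6  5  4
The bottom-right entry gives D[7][7] = 4, so no sequence of fewer than 4 edits works. Backtracking through the table gives one optimal edit sequence (4 edits):
  jzrnvcu → jfrnvcu (sub z→f @2)
  jfrnvcu → jfpnvcu (sub r→p @3)
  jfpnvcu → jfprvcu (sub n→r @4)
  jfprvcu → jfprfcu (sub v→f @5)
Edit distance = 4.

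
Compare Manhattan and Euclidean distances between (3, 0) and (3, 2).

L1 = |3 - 3| + |0 - 2| = 0 + 2 = 2
L2 = √(0² + 2²) = √4 = 2
L1 ≥ L2 always (equality iff movement is along one axis); L1 = L2 here (movement is along a single axis).
Ratio L1/L2 = 2/2 = 1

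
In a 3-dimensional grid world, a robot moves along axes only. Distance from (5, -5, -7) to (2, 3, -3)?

Σ|x_i - y_i| = |5 - 2| + |-5 - 3| + |-7 - (-3)| = 3 + 8 + 4 = 15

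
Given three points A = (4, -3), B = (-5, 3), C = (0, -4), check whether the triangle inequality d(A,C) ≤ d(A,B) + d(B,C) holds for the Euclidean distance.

d(A,B) = √(9² + 6²) = √117 ≈ 10.8167, d(B,C) = √(5² + 7²) = √74 ≈ 8.6023, d(A,C) = √(4² + 1²) = √17 ≈ 4.1231.
d(A,C) ≈ 4.1231 ≤ 10.8167 + 8.6023 = 19.419. Triangle inequality is satisfied.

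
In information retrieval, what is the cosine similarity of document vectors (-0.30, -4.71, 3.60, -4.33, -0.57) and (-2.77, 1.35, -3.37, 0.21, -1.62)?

With u = (-0.30, -4.71, 3.60, -4.33, -0.57), v = (-2.77, 1.35, -3.37, 0.21, -1.62):
u·v = (-0.3)·(-2.77) + (-4.71)·1.35 + 3.6·(-3.37) + (-4.33)·0.21 + (-0.57)·(-1.62) = 0.831 + (-6.3585) + (-12.132) + (-0.9093) + 0.9234 = -17.6454.
|u| = √((-0.3)² + (-4.71)² + 3.6² + (-4.33)² + (-0.57)²) = √(0.09 + 22.1841 + 12.96 + 18.7489 + 0.3249) = √54.3079, |v| = √((-2.77)² + 1.35² + (-3.37)² + 0.21² + (-1.62)²) = √(7.6729 + 1.8225 + 11.3569 + 0.0441 + 2.6244) = √23.5208.
cos θ = (u·v)/(|u||v|) = -17.6454/(√54.3079·√23.5208) ≈ -0.4937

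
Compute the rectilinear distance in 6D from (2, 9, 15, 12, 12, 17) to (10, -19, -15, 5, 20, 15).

Σ|x_i - y_i| = |2 - 10| + |9 - (-19)| + |15 - (-15)| + |12 - 5| + |12 - 20| + |17 - 15| = 8 + 28 + 30 + 7 + 8 + 2 = 83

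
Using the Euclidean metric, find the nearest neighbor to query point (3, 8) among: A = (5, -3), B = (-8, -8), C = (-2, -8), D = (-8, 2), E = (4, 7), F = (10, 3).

Distances: d(A) ≈ 11.1803, d(B) ≈ 19.4165, d(C) ≈ 16.7631, d(D) ≈ 12.53, d(E) ≈ 1.4142, d(F) ≈ 8.6023. Nearest: E = (4, 7) with distance 1.4142.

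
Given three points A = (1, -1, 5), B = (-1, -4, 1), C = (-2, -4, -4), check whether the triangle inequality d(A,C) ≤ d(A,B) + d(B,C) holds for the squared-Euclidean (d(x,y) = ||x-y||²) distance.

d(A,B) = 2² + 3² + 4² = 29, d(B,C) = 1² + 0² + 5² = 26, d(A,C) = 3² + 3² + 9² = 99.
d(A,C) = 99 > 29 + 26 = 55. Triangle inequality is VIOLATED. (Squared-Euclidean is not a metric — this is a counterexample.)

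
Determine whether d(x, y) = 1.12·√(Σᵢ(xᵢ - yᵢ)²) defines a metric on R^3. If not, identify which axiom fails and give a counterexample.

Yes. The L2 (Euclidean) norm induces a metric on R^3, and multiplying a metric by a positive constant 1.12 > 0 preserves all four axioms: non-negativity (1.12·||x-y|| ≥ 0), identity (1.12·||x-y|| = 0 ⟺ ||x-y|| = 0 ⟺ x = y), symmetry (||x-y|| = ||y-x||), and the triangle inequality (1.12·||x-z|| ≤ 1.12·||x-y|| + 1.12·||y-z||). So d is a metric.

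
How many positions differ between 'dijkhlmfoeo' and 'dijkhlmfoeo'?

Differing positions: none. Hamming distance = 0.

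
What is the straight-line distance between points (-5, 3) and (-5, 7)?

√(Σ(x_i - y_i)²) = √((-5 - (-5))² + (3 - 7)²)
= √(0² + (-4)²) = √(0 + 16) = √16 = 4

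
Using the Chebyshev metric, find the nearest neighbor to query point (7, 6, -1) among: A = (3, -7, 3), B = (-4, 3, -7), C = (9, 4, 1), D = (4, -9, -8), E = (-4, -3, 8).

Distances: d(A) = 13, d(B) = 11, d(C) = 2, d(D) = 15, d(E) = 11. Nearest: C = (9, 4, 1) with distance 2.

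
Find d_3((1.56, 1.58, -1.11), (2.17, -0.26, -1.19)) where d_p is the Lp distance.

(Σ|x_i - y_i|^3)^(1/3) = (|1.56 - 2.17|^3 + |1.58 - (-0.26)|^3 + |-1.11 - (-1.19)|^3)^(1/3)
= (0.61^3 + 1.84^3 + 0.08^3)^(1/3) ≈ (0.227 + 6.2295 + 0.0005)^(1/3) = (6.457)^(1/3) ≈ 1.8621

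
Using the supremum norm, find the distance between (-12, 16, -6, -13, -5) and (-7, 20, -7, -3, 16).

max(|x_i - y_i|) = max(|-12 - (-7)|, |16 - 20|, |-6 - (-7)|, |-13 - (-3)|, |-5 - 16|) = max(5, 4, 1, 10, 21) = 21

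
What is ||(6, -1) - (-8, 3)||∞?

max(|x_i - y_i|) = max(|6 - (-8)|, |-1 - 3|) = max(14, 4) = 14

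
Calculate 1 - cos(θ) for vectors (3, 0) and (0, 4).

With u = (3, 0), v = (0, 4):
u·v = 3·0 + 0·4 = 0 + 0 = 0.
|u| = √(3² + 0²) = √9, |v| = √(0² + 4²) = √16, so |u||v| = √(9·16) = √144 = 12.
cos θ = (u·v)/(|u||v|) = 0/12 = 0
Cosine distance = 1 - cos θ = 1 - 0 = 1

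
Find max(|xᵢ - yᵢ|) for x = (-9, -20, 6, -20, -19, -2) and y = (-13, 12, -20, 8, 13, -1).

max(|x_i - y_i|) = max(|-9 - (-13)|, |-20 - 12|, |6 - (-20)|, |-20 - 8|, |-19 - 13|, |-2 - (-1)|) = max(4, 32, 26, 28, 32, 1) = 32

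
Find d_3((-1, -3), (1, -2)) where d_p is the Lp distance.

(Σ|x_i - y_i|^3)^(1/3) = (|-1 - 1|^3 + |-3 - (-2)|^3)^(1/3)
= (2^3 + 1^3)^(1/3) = (8 + 1)^(1/3) = (9)^(1/3) ≈ 2.0801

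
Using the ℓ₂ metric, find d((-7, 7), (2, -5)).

√(Σ(x_i - y_i)²) = √((-7 - 2)² + (7 - (-5))²)
= √((-9)² + 12²) = √(81 + 144) = √225 = 15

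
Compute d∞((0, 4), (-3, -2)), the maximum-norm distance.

max(|x_i - y_i|) = max(|0 - (-3)|, |4 - (-2)|) = max(3, 6) = 6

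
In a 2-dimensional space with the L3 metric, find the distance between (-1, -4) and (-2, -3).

(Σ|x_i - y_i|^3)^(1/3) = (|-1 - (-2)|^3 + |-4 - (-3)|^3)^(1/3)
= (1^3 + 1^3)^(1/3) = (1 + 1)^(1/3) = (2)^(1/3) ≈ 1.2599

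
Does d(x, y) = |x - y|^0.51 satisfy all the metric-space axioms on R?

Yes. With 0 < p = 0.51 ≤ 1, d(x,y) = |x-y|^0.51 is a metric on R. Non-negativity and symmetry are immediate; |x-y|^0.51 = 0 ⟺ |x-y| = 0 ⟺ x = y. For the triangle inequality, the function t ↦ t^0.51 is subadditive on [0,∞) when p ≤ 1, so |x-z|^0.51 ≤ (|x-y| + |y-z|)^0.51 ≤ |x-y|^0.51 + |y-z|^0.51.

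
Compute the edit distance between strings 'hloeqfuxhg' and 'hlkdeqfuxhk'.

Let D[i][j] be the edit distance between the first i characters of 'hloeqfuxhg' and the first j characters of 'hlkdeqfuxhk', with D[i][0] = i, D[0][j] = j, and D[i][j] = D[i-1][j-1] if the characters match, else 1 + min(D[i-1][j], D[i][j-1], D[i-1][j-1]). Filling the table (rows: prefixes of 'hloeqfuxhg', columns: prefixes of 'hlkdeqfuxhk'):
     ε  h  l  k  d  e  q  f  u  x  h  k
  ε  0  1  2  3  4  5  6  7  8  9 10 11
  h  1  0  1  2  3  4  5  6  7  8  9 10
  l  2  1  0  1  2  3  4  5  6  7  8  9
  o  3  2  1  1  2  3  4  5  6  7  8  9
  e  4  3  2  2  2  2  3  4  5  6  7  8
  q  5  4  3  3  3  3  2  3  4  5  6  7
  f  6  5  4  4  4  4  3  2  3  4  5  6
  u  7  6  5  5  5  5  4  3  2  3  4  5
  x  8  7  6  6  6  6  5  4  3  2  3  4
  h  9  8  7  7  7  7  6  5  4  3  2  3
  g 10  9  8  8  8  8  7  6  5  4  3  3
The bottom-right entry gives D[10][11] = 3, so no sequence of fewer than 3 edits works. Backtracking through the table gives one optimal edit sequence (3 edits):
  hloeqfuxhg → hlkoeqfuxhg (ins k @3)
  hlkoeqfuxhg → hlkdeqfuxhg (sub o→d @4)
  hlkdeqfuxhg → hlkdeqfuxhk (sub g→k @11)
Edit distance = 3.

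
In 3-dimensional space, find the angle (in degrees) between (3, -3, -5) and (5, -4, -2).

With u = (3, -3, -5), v = (5, -4, -2):
u·v = 3·5 + (-3)·(-4) + (-5)·(-2) = 15 + 12 + 10 = 37.
|u| = √(3² + (-3)² + (-5)²) = √43, |v| = √(5² + (-4)² + (-2)²) = √45, so |u||v| = √(43·45) = √1935.
cos θ = (u·v)/(|u||v|) = 37/√1935 ≈ 0.841126
θ = arccos(0.841126) ≈ 32.74°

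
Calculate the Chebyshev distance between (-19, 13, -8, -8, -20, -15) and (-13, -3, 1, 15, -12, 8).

max(|x_i - y_i|) = max(|-19 - (-13)|, |13 - (-3)|, |-8 - 1|, |-8 - 15|, |-20 - (-12)|, |-15 - 8|) = max(6, 16, 9, 23, 8, 23) = 23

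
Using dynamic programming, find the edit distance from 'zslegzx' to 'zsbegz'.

Let D[i][j] be the edit distance between the first i characters of 'zslegzx' and the first j characters of 'zsbegz', with D[i][0] = i, D[0][j] = j, and D[i][j] = D[i-1][j-1] if the characters match, else 1 + min(D[i-1][j], D[i][j-1], D[i-1][j-1]). Filling the table (rows: prefixes of 'zslegzx', columns: prefixes of 'zsbegz'):
     ε  z  s  b  e  g  z
  ε  0  1  2  3  4  5  6
  z  1  0  1  2  3  4  5
  s  2  1  0  1  2  3  4
  l  3  2  1  1  2  3  4
  e  4  3  2  2  1  2  3
  g  5  4  3  3  2  1  2
  z  6  5  4  4  3  2  1
  x  7  6  5  5  4  3  2
The bottom-right entry gives D[7][6] = 2, so no sequence of fewer than 2 edits works. Backtracking through the table gives one optimal edit sequence (2 edits):
  zslegzx → zsbegzx (sub l→b @3)
  zsbegzx → zsbegz (del x @7)
Edit distance = 2.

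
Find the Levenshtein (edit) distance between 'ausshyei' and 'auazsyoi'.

Let D[i][j] be the edit distance between the first i characters of 'ausshyei' and the first j characters of 'auazsyoi', with D[i][0] = i, D[0][j] = j, and D[i][j] = D[i-1][j-1] if the characters match, else 1 + min(D[i-1][j], D[i][j-1], D[i-1][j-1]). Filling the table (rows: prefixes of 'ausshyei', columns: prefixes of 'auazsyoi'):
     ε  a  u  a  z  s  y  o  i
  ε  0  1  2  3  4  5  6  7  8
  a  1  0  1  2  3  4  5  6  7
  u  2  1  0  1  2  3  4  5  6
  s  3  2  1  1  2  2  3  4  5
  s  4  3  2  2  2  2  3  4  5
  h  5  4  3  3  3  3  3  4  5
  y  6  5  4  4  4  4  3  4  5
  e  7  6  5  5  5  5  4  4  5
  i  8  7  6  6  6  6  5  5  4
The bottom-right entry gives D[8][8] = 4, so no sequence of fewer than 4 edits works. Backtracking through the table gives one optimal edit sequence (4 edits):
  ausshyei → auashyei (sub s→a @3)
  auashyei → auazhyei (sub s→z @4)
  auazhyei → auazsyei (sub h→s @5)
  auazsyei → auazsyoi (sub e→o @7)
Edit distance = 4.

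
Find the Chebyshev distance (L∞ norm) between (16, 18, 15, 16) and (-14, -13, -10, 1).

max(|x_i - y_i|) = max(|16 - (-14)|, |18 - (-13)|, |15 - (-10)|, |16 - 1|) = max(30, 31, 25, 15) = 31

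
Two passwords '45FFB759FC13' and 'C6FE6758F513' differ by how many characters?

Differing positions: 1, 2, 4, 5, 8, 10. Hamming distance = 6.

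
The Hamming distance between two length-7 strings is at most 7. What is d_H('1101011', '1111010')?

Differing positions: 3, 7. Hamming distance = 2. The maximum possible Hamming distance for length-7 strings is 7, so d_H/7 = 2/7 ≈ 0.2857.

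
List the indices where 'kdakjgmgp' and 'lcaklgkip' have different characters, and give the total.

Differing positions: 1, 2, 5, 7, 8. Hamming distance = 5.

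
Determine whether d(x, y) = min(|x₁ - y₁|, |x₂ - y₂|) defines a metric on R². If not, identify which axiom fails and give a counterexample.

No. d fails identity of indiscernibles: take x = (0, 0) and y = (0, 9). Then d(x,y) = min(|0 - 0|, |0 - 9|) = min(0, 9) = 0, yet x ≠ y.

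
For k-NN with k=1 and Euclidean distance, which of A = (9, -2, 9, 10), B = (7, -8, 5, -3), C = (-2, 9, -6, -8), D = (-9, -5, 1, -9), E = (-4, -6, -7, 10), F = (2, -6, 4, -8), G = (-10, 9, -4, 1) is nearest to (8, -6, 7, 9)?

Distances: d(A) ≈ 4.6904, d(B) ≈ 12.3693, d(C) ≈ 27.9821, d(D) ≈ 25.4951, d(E) ≈ 18.4662, d(F) ≈ 18.2757, d(G) ≈ 27.0924. Nearest: A = (9, -2, 9, 10) with distance 4.6904.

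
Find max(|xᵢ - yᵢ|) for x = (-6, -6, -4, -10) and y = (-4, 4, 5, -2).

max(|x_i - y_i|) = max(|-6 - (-4)|, |-6 - 4|, |-4 - 5|, |-10 - (-2)|) = max(2, 10, 9, 8) = 10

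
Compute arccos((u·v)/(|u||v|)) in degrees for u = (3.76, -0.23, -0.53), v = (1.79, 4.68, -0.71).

With u = (3.76, -0.23, -0.53), v = (1.79, 4.68, -0.71):
u·v = 3.76·1.79 + (-0.23)·4.68 + (-0.53)·(-0.71) = 6.7304 + (-1.0764) + 0.3763 = 6.0303.
|u| = √(3.76² + (-0.23)² + (-0.53)²) = √(14.1376 + 0.0529 + 0.2809) = √14.4714, |v| = √(1.79² + 4.68² + (-0.71)²) = √(3.2041 + 21.9024 + 0.5041) = √25.6106.
cos θ = (u·v)/(|u||v|) = 6.0303/(√14.4714·√25.6106) ≈ 0.313238
θ = arccos(0.313238) ≈ 71.75°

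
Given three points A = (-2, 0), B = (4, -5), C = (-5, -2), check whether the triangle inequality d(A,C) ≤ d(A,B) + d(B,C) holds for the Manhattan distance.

d(A,B) = 6 + 5 = 11, d(B,C) = 9 + 3 = 12, d(A,C) = 3 + 2 = 5.
d(A,C) = 5 ≤ 11 + 12 = 23. Triangle inequality is satisfied.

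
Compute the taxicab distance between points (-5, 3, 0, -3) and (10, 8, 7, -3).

Σ|x_i - y_i| = |-5 - 10| + |3 - 8| + |0 - 7| + |-3 - (-3)| = 15 + 5 + 7 + 0 = 27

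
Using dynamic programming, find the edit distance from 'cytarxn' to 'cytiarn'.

Let D[i][j] be the edit distance between the first i characters of 'cytarxn' and the first j characters of 'cytiarn', with D[i][0] = i, D[0][j] = j, and D[i][j] = D[i-1][j-1] if the characters match, else 1 + min(D[i-1][j], D[i][j-1], D[i-1][j-1]). Filling the table (rows: prefixes of 'cytarxn', columns: prefixes of 'cytiarn'):
     ε  c  y  t  i  a  r  n
  ε  0  1  2  3  4  5  6  7
  c  1  0  1  2  3  4  5  6
  y  2  1  0  1  2  3  4  5
  t  3  2  1  0  1  2  3  4
  a  4  3  2  1  1  1  2  3
  r  5  4  3  2  2  2  1  2
  x  6  5  4  3  3  3  2  2
  n  7  6  5  4  4  4  3  2
The bottom-right entry gives D[7][7] = 2, so no sequence of fewer than 2 edits works. Backtracking through the table gives one optimal edit sequence (2 edits):
  cytarxn → cytiarxn (ins i @4)
  cytiarxn → cytiarn (del x @7)
Edit distance = 2.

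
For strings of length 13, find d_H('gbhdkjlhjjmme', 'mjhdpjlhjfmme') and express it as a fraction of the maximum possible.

Differing positions: 1, 2, 5, 10. Hamming distance = 4. The maximum possible Hamming distance for length-13 strings is 13, so d_H/13 = 4/13 ≈ 0.3077.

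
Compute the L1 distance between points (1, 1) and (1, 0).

Σ|x_i - y_i| = |1 - 1| + |1 - 0| = 0 + 1 = 1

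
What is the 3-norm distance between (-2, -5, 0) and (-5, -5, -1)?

(Σ|x_i - y_i|^3)^(1/3) = (|-2 - (-5)|^3 + |-5 - (-5)|^3 + |0 - (-1)|^3)^(1/3)
= (3^3 + 0^3 + 1^3)^(1/3) = (27 + 0 + 1)^(1/3) = (28)^(1/3) ≈ 3.0366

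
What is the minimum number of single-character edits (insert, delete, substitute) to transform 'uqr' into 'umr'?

Let D[i][j] be the edit distance between the first i characters of 'uqr' and the first j characters of 'umr', with D[i][0] = i, D[0][j] = j, and D[i][j] = D[i-1][j-1] if the characters match, else 1 + min(D[i-1][j], D[i][j-1], D[i-1][j-1]). Filling the table (rows: prefixes of 'uqr', columns: prefixes of 'umr'):
     ε  u  m  r
  ε  0  1  2  3
  u  1  0  1  2
  q  2  1  1  2
  r  3  2  2  1
The bottom-right entry gives D[3][3] = 1, so no sequence of fewer than 1 edit works. Backtracking through the table gives one optimal edit sequence (1 edit):
  uqr → umr (sub q→m @2)
Edit distance = 1.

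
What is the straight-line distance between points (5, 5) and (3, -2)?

√(Σ(x_i - y_i)²) = √((5 - 3)² + (5 - (-2))²)
= √(2² + 7²) = √(4 + 49) = √53 ≈ 7.2801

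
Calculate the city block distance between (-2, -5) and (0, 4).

Σ|x_i - y_i| = |-2 - 0| + |-5 - 4| = 2 + 9 = 11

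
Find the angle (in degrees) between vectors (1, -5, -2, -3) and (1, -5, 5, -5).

With u = (1, -5, -2, -3), v = (1, -5, 5, -5):
u·v = 1·1 + (-5)·(-5) + (-2)·5 + (-3)·(-5) = 1 + 25 + (-10) + 15 = 31.
|u| = √(1² + (-5)² + (-2)² + (-3)²) = √39, |v| = √(1² + (-5)² + 5² + (-5)²) = √76, so |u||v| = √(39·76) = √2964.
cos θ = (u·v)/(|u||v|) = 31/√2964 ≈ 0.569407
θ = arccos(0.569407) ≈ 55.29°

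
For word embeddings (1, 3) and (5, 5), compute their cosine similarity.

With u = (1, 3), v = (5, 5):
u·v = 1·5 + 3·5 = 5 + 15 = 20.
|u| = √(1² + 3²) = √10, |v| = √(5² + 5²) = √50, so |u||v| = √(10·50) = √500.
cos θ = (u·v)/(|u||v|) = 20/√500 ≈ 0.8944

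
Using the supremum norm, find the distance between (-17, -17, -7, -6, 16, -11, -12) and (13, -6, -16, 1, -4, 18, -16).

max(|x_i - y_i|) = max(|-17 - 13|, |-17 - (-6)|, |-7 - (-16)|, |-6 - 1|, |16 - (-4)|, |-11 - 18|, |-12 - (-16)|) = max(30, 11, 9, 7, 20, 29, 4) = 30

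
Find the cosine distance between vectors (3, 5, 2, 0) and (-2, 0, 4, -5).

With u = (3, 5, 2, 0), v = (-2, 0, 4, -5):
u·v = 3·(-2) + 5·0 + 2·4 + 0·(-5) = (-6) + 0 + 8 + 0 = 2.
|u| = √(3² + 5² + 2² + 0²) = √38, |v| = √((-2)² + 0² + 4² + (-5)²) = √45, so |u||v| = √(38·45) = √1710.
cos θ = (u·v)/(|u||v|) = 2/√1710 ≈ 0.0484
Cosine distance = 1 - cos θ ≈ 1 - 0.0484 = 0.9516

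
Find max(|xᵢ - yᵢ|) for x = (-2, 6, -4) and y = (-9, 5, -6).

max(|x_i - y_i|) = max(|-2 - (-9)|, |6 - 5|, |-4 - (-6)|) = max(7, 1, 2) = 7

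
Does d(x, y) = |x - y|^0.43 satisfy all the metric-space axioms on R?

Yes. With 0 < p = 0.43 ≤ 1, d(x,y) = |x-y|^0.43 is a metric on R. Non-negativity and symmetry are immediate; |x-y|^0.43 = 0 ⟺ |x-y| = 0 ⟺ x = y. For the triangle inequality, the function t ↦ t^0.43 is subadditive on [0,∞) when p ≤ 1, so |x-z|^0.43 ≤ (|x-y| + |y-z|)^0.43 ≤ |x-y|^0.43 + |y-z|^0.43.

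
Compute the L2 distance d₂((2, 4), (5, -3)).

√(Σ(x_i - y_i)²) = √((2 - 5)² + (4 - (-3))²)
= √((-3)² + 7²) = √(9 + 49) = √58 ≈ 7.6158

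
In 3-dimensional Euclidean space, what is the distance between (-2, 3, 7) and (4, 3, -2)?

√(Σ(x_i - y_i)²) = √((-2 - 4)² + (3 - 3)² + (7 - (-2))²)
= √((-6)² + 0² + 9²) = √(36 + 0 + 81) = √117 ≈ 10.8167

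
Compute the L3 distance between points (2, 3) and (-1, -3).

(Σ|x_i - y_i|^3)^(1/3) = (|2 - (-1)|^3 + |3 - (-3)|^3)^(1/3)
= (3^3 + 6^3)^(1/3) = (27 + 216)^(1/3) = (243)^(1/3) ≈ 6.2403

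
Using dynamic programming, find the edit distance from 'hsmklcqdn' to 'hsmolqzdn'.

Let D[i][j] be the edit distance between the first i characters of 'hsmklcqdn' and the first j characters of 'hsmolqzdn', with D[i][0] = i, D[0][j] = j, and D[i][j] = D[i-1][j-1] if the characters match, else 1 + min(D[i-1][j], D[i][j-1], D[i-1][j-1]). Filling the table (rows: prefixes of 'hsmklcqdn', columns: prefixes of 'hsmolqzdn'):
     ε  h  s  m  o  l  q  z  d  n
  ε  0  1  2  3  4  5  6  7  8  9
  h  1  0  1  2  3  4  5  6  7  8
  s  2  1  0  1  2  3  4  5  6  7
  m  3  2  1  0  1  2  3  4  5  6
  k  4  3  2  1  1  2  3  4  5  6
  l  5  4  3  2  2  1  2  3  4  5
  c  6  5  4  3  3  2  2  3  4  5
  q  7  6  5  4  4  3  2  3  4  5
  d  8  7  6  5  5  4  3  3  3  4
  n  9  8  7  6  6  5  4  4  4  3
The bottom-right entry gives D[9][9] = 3, so no sequence of fewer than 3 edits works. Backtracking through the table gives one optimal edit sequence (3 edits):
  hsmklcqdn → hsmolcqdn (sub k→o @4)
  hsmolcqdn → hsmolqqdn (sub c→q @6)
  hsmolqqdn → hsmolqzdn (sub q→z @7)
Edit distance = 3.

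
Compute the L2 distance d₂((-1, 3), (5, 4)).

√(Σ(x_i - y_i)²) = √((-1 - 5)² + (3 - 4)²)
= √((-6)² + (-1)²) = √(36 + 1) = √37 ≈ 6.0828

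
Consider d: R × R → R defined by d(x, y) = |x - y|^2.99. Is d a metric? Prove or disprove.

No. d(x,y) = |x-y|^2.99 fails the triangle inequality since p = 2.99 > 1. Counterexample: x = 1, y = 13, z = 25. d(x,z) = |1 - 25|^2.99 = 24^2.99 ≈ 13391.5736, but d(x,y) + d(y,z) = 12^2.99 + 12^2.99 ≈ 1685.5899 + 1685.5899 = 3371.1798. Since 13391.5736 > 3371.1798, the triangle inequality is violated.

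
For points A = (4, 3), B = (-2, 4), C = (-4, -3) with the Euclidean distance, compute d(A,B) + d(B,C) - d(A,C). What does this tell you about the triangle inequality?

d(A,B) = √(6² + 1²) = √37 ≈ 6.0828, d(B,C) = √(2² + 7²) = √53 ≈ 7.2801, d(A,C) = √(8² + 6²) = √100 = 10.
d(A,B) + d(B,C) - d(A,C) = 6.0828 + 7.2801 - 10 = 13.3629 - 10 = 3.3629 (to 4 decimal places). This is ≥ 0, so the triangle inequality holds for these points.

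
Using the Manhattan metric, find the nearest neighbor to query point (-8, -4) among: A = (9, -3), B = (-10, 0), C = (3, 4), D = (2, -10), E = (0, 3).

Distances: d(A) = 18, d(B) = 6, d(C) = 19, d(D) = 16, d(E) = 15. Nearest: B = (-10, 0) with distance 6.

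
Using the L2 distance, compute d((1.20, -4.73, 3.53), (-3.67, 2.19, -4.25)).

(Σ|x_i - y_i|^2)^(1/2) = (|1.2 - (-3.67)|^2 + |-4.73 - 2.19|^2 + |3.53 - (-4.25)|^2)^(1/2)
= (4.87^2 + 6.92^2 + 7.78^2)^(1/2) = (23.7169 + 47.8864 + 60.5284)^(1/2) = (132.1317)^(1/2) ≈ 11.4949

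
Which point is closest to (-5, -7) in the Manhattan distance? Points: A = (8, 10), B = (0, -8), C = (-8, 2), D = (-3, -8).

Distances: d(A) = 30, d(B) = 6, d(C) = 12, d(D) = 3. Nearest: D = (-3, -8) with distance 3.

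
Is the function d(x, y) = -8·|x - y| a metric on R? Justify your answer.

No. With c = -8 < 0, d fails non-negativity: d(1, 9) = -8·|1 - 9| = -8·8 = -64 < 0.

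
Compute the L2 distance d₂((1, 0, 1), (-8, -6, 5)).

√(Σ(x_i - y_i)²) = √((1 - (-8))² + (0 - (-6))² + (1 - 5)²)
= √(9² + 6² + (-4)²) = √(81 + 36 + 16) = √133 ≈ 11.5326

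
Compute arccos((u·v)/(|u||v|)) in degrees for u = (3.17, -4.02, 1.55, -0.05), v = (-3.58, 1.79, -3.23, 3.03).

With u = (3.17, -4.02, 1.55, -0.05), v = (-3.58, 1.79, -3.23, 3.03):
u·v = 3.17·(-3.58) + (-4.02)·1.79 + 1.55·(-3.23) + (-0.05)·3.03 = (-11.3486) + (-7.1958) + (-5.0065) + (-0.1515) = -23.7024.
|u| = √(3.17² + (-4.02)² + 1.55² + (-0.05)²) = √(10.0489 + 16.1604 + 2.4025 + 0.0025) = √28.6143, |v| = √((-3.58)² + 1.79² + (-3.23)² + 3.03²) = √(12.8164 + 3.2041 + 10.4329 + 9.1809) = √35.6343.
cos θ = (u·v)/(|u||v|) = -23.7024/(√28.6143·√35.6343) ≈ -0.742278
θ = arccos(-0.742278) ≈ 137.93°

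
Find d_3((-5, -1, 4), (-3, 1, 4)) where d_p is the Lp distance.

(Σ|x_i - y_i|^3)^(1/3) = (|-5 - (-3)|^3 + |-1 - 1|^3 + |4 - 4|^3)^(1/3)
= (2^3 + 2^3 + 0^3)^(1/3) = (8 + 8 + 0)^(1/3) = (16)^(1/3) ≈ 2.5198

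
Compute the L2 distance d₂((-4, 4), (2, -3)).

√(Σ(x_i - y_i)²) = √((-4 - 2)² + (4 - (-3))²)
= √((-6)² + 7²) = √(36 + 49) = √85 ≈ 9.2195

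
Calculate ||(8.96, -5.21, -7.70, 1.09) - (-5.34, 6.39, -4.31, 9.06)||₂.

√(Σ(x_i - y_i)²) = √((8.96 - (-5.34))² + (-5.21 - 6.39)² + (-7.7 - (-4.31))² + (1.09 - 9.06)²)
= √(14.3² + (-11.6)² + (-3.39)² + (-7.97)²) = √(204.49 + 134.56 + 11.4921 + 63.5209) = √414.063 ≈ 20.3485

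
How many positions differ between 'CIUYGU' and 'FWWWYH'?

Differing positions: 1, 2, 3, 4, 5, 6. Hamming distance = 6.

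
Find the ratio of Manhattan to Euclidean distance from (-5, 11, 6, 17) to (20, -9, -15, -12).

L1 = |-5 - 20| + |11 - (-9)| + |6 - (-15)| + |17 - (-12)| = 25 + 20 + 21 + 29 = 95
L2 = √(25² + 20² + 21² + 29²) = √2307 ≈ 48.0312
L1 ≥ L2 always (equality iff movement is along one axis); L1 > L2 here.
Ratio L1/L2 = 95/√2307 ≈ 1.9779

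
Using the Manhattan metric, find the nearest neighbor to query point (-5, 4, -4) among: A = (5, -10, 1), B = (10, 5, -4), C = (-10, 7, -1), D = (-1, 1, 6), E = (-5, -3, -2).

Distances: d(A) = 29, d(B) = 16, d(C) = 11, d(D) = 17, d(E) = 9. Nearest: E = (-5, -3, -2) with distance 9.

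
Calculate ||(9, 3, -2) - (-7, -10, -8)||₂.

√(Σ(x_i - y_i)²) = √((9 - (-7))² + (3 - (-10))² + (-2 - (-8))²)
= √(16² + 13² + 6²) = √(256 + 169 + 36) = √461 ≈ 21.4709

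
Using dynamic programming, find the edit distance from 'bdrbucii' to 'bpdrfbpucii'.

Let D[i][j] be the edit distance between the first i characters of 'bdrbucii' and the first j characters of 'bpdrfbpucii', with D[i][0] = i, D[0][j] = j, and D[i][j] = D[i-1][j-1] if the characters match, else 1 + min(D[i-1][j], D[i][j-1], D[i-1][j-1]). Filling the table (rows: prefixes of 'bdrbucii', columns: prefixes of 'bpdrfbpucii'):
     ε  b  p  d  r  f  b  p  u  c  i  i
  ε  0  1  2  3  4  5  6  7  8  9 10 11
  b  1  0  1  2  3  4  5  6  7  8  9 10
  d  2  1  1  1  2  3  4  5  6  7  8  9
  r  3  2  2  2  1  2  3  4  5  6  7  8
  b  4  3  3  3  2  2  2  3  4  5  6  7
  u  5  4  4  4  3  3  3  3  3  4  5  6
  c  6  5  5  5  4  4  4  4  4  3  4  5
  i  7  6  6  6  5  5  5  5  5  4  3  4
  i  8  7  7  7  6  6  6  6  6  5  4  3
The bottom-right entry gives D[8][11] = 3, so no sequence of fewer than 3 edits works. Backtracking through the table gives one optimal edit sequence (3 edits):
  bdrbucii → bpdrbucii (ins p @2)
  bpdrbucii → bpdrfbucii (ins f @5)
  bpdrfbucii → bpdrfbpucii (ins p @7)
Edit distance = 3.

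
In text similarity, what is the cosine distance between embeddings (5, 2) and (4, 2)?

With u = (5, 2), v = (4, 2):
u·v = 5·4 + 2·2 = 20 + 4 = 24.
|u| = √(5² + 2²) = √29, |v| = √(4² + 2²) = √20, so |u||v| = √(29·20) = √580.
cos θ = (u·v)/(|u||v|) = 24/√580 ≈ 0.9965
Cosine distance = 1 - cos θ ≈ 1 - 0.9965 = 0.0035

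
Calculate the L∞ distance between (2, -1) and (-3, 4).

max(|x_i - y_i|) = max(|2 - (-3)|, |-1 - 4|) = max(5, 5) = 5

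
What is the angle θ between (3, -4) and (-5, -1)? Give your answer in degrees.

With u = (3, -4), v = (-5, -1):
u·v = 3·(-5) + (-4)·(-1) = (-15) + 4 = -11.
|u| = √(3² + (-4)²) = √25, |v| = √((-5)² + (-1)²) = √26, so |u||v| = √(25·26) = √650.
cos θ = (u·v)/(|u||v|) = -11/√650 ≈ -0.431455
θ = arccos(-0.431455) ≈ 115.56°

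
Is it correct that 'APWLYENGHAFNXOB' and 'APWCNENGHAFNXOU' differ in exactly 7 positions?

Differing positions: 4, 5, 15. Hamming distance = 3, so the claim that d_H = 7 is false.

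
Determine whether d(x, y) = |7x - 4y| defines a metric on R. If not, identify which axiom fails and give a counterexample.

No. d fails symmetry: d(3, 9) = |7·3 - 4·9| = |-15| = 15, but d(9, 3) = |7·9 - 4·3| = |51| = 51. Since 15 ≠ 51, d(x,y) ≠ d(y,x) in general.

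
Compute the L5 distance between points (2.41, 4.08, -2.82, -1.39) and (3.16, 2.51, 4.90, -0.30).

(Σ|x_i - y_i|^5)^(1/5) = (|2.41 - 3.16|^5 + |4.08 - 2.51|^5 + |-2.82 - 4.9|^5 + |-1.39 - (-0.3)|^5)^(1/5)
= (0.75^5 + 1.57^5 + 7.72^5 + 1.09^5)^(1/5) ≈ (0.2373 + 9.5389 + 27421.2029 + 1.5386)^(1/5) = (27432.5177)^(1/5) ≈ 7.7206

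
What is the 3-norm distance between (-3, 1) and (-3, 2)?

(Σ|x_i - y_i|^3)^(1/3) = (|-3 - (-3)|^3 + |1 - 2|^3)^(1/3)
= (0^3 + 1^3)^(1/3) = (0 + 1)^(1/3) = (1)^(1/3) = 1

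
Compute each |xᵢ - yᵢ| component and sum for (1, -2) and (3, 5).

Σ|x_i - y_i| = |1 - 3| + |-2 - 5| = 2 + 7 = 9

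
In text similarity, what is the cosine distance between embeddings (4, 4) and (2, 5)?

With u = (4, 4), v = (2, 5):
u·v = 4·2 + 4·5 = 8 + 20 = 28.
|u| = √(4² + 4²) = √32, |v| = √(2² + 5²) = √29, so |u||v| = √(32·29) = √928.
cos θ = (u·v)/(|u||v|) = 28/√928 ≈ 0.9191
Cosine distance = 1 - cos θ ≈ 1 - 0.9191 = 0.0809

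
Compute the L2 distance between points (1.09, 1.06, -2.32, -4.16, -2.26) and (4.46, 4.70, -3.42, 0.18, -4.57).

(Σ|x_i - y_i|^2)^(1/2) = (|1.09 - 4.46|^2 + |1.06 - 4.7|^2 + |-2.32 - (-3.42)|^2 + |-4.16 - 0.18|^2 + |-2.26 - (-4.57)|^2)^(1/2)
= (3.37^2 + 3.64^2 + 1.1^2 + 4.34^2 + 2.31^2)^(1/2) = (11.3569 + 13.2496 + 1.21 + 18.8356 + 5.3361)^(1/2) = (49.9882)^(1/2) ≈ 7.0702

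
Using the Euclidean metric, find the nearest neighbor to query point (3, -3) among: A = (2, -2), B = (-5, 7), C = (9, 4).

Distances: d(A) ≈ 1.4142, d(B) ≈ 12.8062, d(C) ≈ 9.2195. Nearest: A = (2, -2) with distance 1.4142.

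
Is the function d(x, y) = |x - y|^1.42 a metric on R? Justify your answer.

No. d(x,y) = |x-y|^1.42 fails the triangle inequality since p = 1.42 > 1. Counterexample: x = 3, y = 10, z = 15. d(x,z) = |3 - 15|^1.42 = 12^1.42 ≈ 34.0751, but d(x,y) + d(y,z) = 7^1.42 + 5^1.42 ≈ 15.8504 + 9.8296 = 25.68. Since 34.0751 > 25.68, the triangle inequality is violated.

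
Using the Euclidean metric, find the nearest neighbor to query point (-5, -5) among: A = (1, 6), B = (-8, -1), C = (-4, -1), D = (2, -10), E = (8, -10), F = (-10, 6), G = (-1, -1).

Distances: d(A) ≈ 12.53, d(B) = 5, d(C) ≈ 4.1231, d(D) ≈ 8.6023, d(E) ≈ 13.9284, d(F) ≈ 12.083, d(G) ≈ 5.6569. Nearest: C = (-4, -1) with distance 4.1231.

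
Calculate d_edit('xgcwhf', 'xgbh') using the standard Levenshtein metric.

Let D[i][j] be the edit distance between the first i characters of 'xgcwhf' and the first j characters of 'xgbh', with D[i][0] = i, D[0][j] = j, and D[i][j] = D[i-1][j-1] if the characters match, else 1 + min(D[i-1][j], D[i][j-1], D[i-1][j-1]). Filling the table (rows: prefixes of 'xgcwhf', columns: prefixes of 'xgbh'):
     ε  x  g  b  h
  ε  0  1  2  3  4
  x  1  0  1  2  3
  g  2  1  0  1  2
  c  3  2  1  1  2
  w  4  3  2  2  2
  h  5  4  3  3  2
  f  6  5  4  4  3
The bottom-right entry gives D[6][4] = 3, so no sequence of fewer than 3 edits works. Backtracking through the table gives one optimal edit sequence (3 edits):
  xgcwhf → xgwhf (del c @3)
  xgwhf → xgbhf (sub w→b @3)
  xgbhf → xgbh (del f @5)
Edit distance = 3.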